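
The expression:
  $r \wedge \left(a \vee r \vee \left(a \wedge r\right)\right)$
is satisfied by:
  {r: True}


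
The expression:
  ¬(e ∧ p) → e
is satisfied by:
  {e: True}


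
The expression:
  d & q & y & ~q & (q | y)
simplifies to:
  False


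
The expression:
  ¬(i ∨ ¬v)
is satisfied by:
  {v: True, i: False}


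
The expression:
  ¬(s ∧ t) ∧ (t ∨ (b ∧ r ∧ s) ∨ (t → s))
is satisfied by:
  {s: False, t: False}
  {t: True, s: False}
  {s: True, t: False}


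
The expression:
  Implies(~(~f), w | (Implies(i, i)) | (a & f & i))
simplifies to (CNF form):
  True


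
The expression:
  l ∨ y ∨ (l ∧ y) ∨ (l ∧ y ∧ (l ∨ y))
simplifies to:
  l ∨ y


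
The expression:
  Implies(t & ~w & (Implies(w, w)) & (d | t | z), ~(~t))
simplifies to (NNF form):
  True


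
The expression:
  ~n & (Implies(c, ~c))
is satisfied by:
  {n: False, c: False}


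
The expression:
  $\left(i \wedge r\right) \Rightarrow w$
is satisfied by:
  {w: True, i: False, r: False}
  {w: False, i: False, r: False}
  {r: True, w: True, i: False}
  {r: True, w: False, i: False}
  {i: True, w: True, r: False}
  {i: True, w: False, r: False}
  {i: True, r: True, w: True}


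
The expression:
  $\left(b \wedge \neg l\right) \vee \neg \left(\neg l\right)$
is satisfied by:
  {b: True, l: True}
  {b: True, l: False}
  {l: True, b: False}


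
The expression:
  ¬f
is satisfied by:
  {f: False}


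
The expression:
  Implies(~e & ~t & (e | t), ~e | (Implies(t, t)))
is always true.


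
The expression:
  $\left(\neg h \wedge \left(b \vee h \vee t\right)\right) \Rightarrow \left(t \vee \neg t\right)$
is always true.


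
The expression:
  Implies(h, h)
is always true.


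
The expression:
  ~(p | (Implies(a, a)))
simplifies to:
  False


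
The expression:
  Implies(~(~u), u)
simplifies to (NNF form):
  True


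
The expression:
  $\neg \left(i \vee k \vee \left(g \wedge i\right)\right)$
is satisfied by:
  {i: False, k: False}


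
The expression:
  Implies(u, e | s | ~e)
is always true.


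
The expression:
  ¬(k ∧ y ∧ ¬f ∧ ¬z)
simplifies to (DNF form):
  f ∨ z ∨ ¬k ∨ ¬y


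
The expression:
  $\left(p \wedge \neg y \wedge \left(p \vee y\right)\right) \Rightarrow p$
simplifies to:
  $\text{True}$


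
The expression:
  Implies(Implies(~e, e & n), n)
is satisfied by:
  {n: True, e: False}
  {e: False, n: False}
  {e: True, n: True}


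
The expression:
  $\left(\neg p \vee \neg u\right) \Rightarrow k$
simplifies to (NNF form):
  $k \vee \left(p \wedge u\right)$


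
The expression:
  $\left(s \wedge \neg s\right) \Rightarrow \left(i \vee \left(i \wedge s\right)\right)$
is always true.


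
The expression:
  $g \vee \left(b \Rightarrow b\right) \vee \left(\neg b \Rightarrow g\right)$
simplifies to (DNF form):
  $\text{True}$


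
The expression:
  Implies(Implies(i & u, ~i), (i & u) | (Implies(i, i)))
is always true.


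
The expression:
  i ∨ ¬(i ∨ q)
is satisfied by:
  {i: True, q: False}
  {q: False, i: False}
  {q: True, i: True}


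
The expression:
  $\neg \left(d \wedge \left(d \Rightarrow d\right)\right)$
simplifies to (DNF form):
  $\neg d$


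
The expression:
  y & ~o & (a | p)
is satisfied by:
  {a: True, p: True, y: True, o: False}
  {a: True, y: True, o: False, p: False}
  {p: True, y: True, o: False, a: False}


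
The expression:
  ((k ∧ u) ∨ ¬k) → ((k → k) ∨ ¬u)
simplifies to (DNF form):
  True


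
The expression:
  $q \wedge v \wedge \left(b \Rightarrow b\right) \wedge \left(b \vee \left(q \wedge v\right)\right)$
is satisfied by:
  {q: True, v: True}


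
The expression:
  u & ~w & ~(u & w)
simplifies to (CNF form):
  u & ~w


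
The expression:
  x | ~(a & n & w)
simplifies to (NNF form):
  x | ~a | ~n | ~w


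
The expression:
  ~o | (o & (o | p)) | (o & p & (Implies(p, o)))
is always true.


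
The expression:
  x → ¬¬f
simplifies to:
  f ∨ ¬x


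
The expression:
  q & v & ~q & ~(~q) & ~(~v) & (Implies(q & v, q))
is never true.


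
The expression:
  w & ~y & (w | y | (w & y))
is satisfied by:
  {w: True, y: False}


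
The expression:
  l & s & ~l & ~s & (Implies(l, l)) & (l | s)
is never true.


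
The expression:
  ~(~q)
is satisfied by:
  {q: True}


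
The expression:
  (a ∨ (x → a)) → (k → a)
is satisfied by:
  {a: True, x: True, k: False}
  {a: True, k: False, x: False}
  {x: True, k: False, a: False}
  {x: False, k: False, a: False}
  {a: True, x: True, k: True}
  {a: True, k: True, x: False}
  {x: True, k: True, a: False}


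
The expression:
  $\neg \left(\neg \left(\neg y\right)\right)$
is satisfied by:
  {y: False}


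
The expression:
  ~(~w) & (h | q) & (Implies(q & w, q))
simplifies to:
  w & (h | q)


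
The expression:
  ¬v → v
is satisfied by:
  {v: True}


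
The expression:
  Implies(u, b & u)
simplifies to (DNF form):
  b | ~u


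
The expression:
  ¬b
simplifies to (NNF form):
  ¬b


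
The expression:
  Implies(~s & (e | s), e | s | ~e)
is always true.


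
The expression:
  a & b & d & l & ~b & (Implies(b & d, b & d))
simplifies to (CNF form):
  False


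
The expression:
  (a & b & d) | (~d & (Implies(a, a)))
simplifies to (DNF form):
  ~d | (a & b)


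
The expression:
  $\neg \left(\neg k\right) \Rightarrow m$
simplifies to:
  $m \vee \neg k$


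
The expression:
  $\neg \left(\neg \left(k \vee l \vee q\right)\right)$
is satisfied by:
  {k: True, q: True, l: True}
  {k: True, q: True, l: False}
  {k: True, l: True, q: False}
  {k: True, l: False, q: False}
  {q: True, l: True, k: False}
  {q: True, l: False, k: False}
  {l: True, q: False, k: False}


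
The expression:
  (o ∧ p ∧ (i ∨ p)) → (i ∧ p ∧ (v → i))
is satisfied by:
  {i: True, p: False, o: False}
  {p: False, o: False, i: False}
  {i: True, o: True, p: False}
  {o: True, p: False, i: False}
  {i: True, p: True, o: False}
  {p: True, i: False, o: False}
  {i: True, o: True, p: True}


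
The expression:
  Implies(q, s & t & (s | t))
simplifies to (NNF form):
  ~q | (s & t)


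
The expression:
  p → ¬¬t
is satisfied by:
  {t: True, p: False}
  {p: False, t: False}
  {p: True, t: True}


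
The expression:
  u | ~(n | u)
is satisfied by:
  {u: True, n: False}
  {n: False, u: False}
  {n: True, u: True}


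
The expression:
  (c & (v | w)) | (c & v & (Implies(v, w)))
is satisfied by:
  {c: True, v: True, w: True}
  {c: True, v: True, w: False}
  {c: True, w: True, v: False}


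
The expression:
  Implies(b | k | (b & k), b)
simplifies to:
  b | ~k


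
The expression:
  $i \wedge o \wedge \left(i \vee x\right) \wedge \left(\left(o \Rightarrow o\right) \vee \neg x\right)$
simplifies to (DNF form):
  $i \wedge o$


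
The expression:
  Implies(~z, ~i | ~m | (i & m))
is always true.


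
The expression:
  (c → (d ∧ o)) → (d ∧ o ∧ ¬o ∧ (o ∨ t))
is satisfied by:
  {c: True, o: False, d: False}
  {c: True, d: True, o: False}
  {c: True, o: True, d: False}


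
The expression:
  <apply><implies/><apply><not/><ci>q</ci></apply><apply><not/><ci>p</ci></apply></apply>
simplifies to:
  <apply><or/><ci>q</ci><apply><not/><ci>p</ci></apply></apply>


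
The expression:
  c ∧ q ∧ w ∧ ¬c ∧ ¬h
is never true.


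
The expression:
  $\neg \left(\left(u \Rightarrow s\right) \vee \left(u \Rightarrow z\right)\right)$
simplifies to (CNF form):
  $u \wedge \neg s \wedge \neg z$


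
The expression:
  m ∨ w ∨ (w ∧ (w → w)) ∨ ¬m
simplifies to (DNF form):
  True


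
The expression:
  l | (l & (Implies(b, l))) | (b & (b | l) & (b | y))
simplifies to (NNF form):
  b | l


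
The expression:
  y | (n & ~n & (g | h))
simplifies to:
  y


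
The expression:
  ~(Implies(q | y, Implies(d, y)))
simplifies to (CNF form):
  d & q & ~y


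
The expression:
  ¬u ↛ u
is always true.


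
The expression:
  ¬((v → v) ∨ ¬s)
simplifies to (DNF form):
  False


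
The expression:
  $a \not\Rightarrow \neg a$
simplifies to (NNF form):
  $a$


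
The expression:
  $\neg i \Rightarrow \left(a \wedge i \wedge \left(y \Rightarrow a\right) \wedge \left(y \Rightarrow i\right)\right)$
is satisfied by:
  {i: True}


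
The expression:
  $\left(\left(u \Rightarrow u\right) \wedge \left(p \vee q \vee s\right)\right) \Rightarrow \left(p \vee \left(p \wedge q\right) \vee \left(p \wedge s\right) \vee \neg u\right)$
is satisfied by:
  {p: True, s: False, u: False, q: False}
  {q: True, p: True, s: False, u: False}
  {p: True, s: True, u: False, q: False}
  {q: True, p: True, s: True, u: False}
  {q: False, s: False, u: False, p: False}
  {q: True, s: False, u: False, p: False}
  {s: True, q: False, u: False, p: False}
  {q: True, s: True, u: False, p: False}
  {u: True, p: True, q: False, s: False}
  {q: True, u: True, p: True, s: False}
  {u: True, p: True, s: True, q: False}
  {q: True, u: True, p: True, s: True}
  {u: True, p: False, s: False, q: False}


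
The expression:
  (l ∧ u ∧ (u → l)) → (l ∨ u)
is always true.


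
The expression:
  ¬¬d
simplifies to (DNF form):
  d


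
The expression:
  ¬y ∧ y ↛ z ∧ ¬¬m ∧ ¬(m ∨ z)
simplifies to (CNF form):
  False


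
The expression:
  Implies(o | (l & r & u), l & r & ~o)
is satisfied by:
  {o: False}


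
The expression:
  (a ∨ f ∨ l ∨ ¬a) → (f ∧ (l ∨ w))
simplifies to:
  f ∧ (l ∨ w)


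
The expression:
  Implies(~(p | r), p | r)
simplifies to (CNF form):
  p | r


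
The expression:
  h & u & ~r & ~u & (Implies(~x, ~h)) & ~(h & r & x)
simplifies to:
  False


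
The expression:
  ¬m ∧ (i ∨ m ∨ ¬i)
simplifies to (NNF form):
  ¬m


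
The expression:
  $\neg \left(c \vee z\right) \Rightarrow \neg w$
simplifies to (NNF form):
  $c \vee z \vee \neg w$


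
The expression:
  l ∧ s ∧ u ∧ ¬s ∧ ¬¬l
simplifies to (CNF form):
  False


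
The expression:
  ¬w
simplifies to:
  ¬w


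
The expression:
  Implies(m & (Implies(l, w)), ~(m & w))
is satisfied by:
  {w: False, m: False}
  {m: True, w: False}
  {w: True, m: False}


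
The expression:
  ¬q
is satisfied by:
  {q: False}


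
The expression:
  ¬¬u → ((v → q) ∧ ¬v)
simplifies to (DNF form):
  ¬u ∨ ¬v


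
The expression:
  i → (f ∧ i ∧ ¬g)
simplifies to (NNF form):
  (f ∧ ¬g) ∨ ¬i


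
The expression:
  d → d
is always true.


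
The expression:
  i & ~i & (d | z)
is never true.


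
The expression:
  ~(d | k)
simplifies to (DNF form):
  ~d & ~k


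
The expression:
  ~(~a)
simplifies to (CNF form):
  a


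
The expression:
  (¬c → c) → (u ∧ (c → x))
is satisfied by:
  {x: True, u: True, c: False}
  {x: True, u: False, c: False}
  {u: True, x: False, c: False}
  {x: False, u: False, c: False}
  {x: True, c: True, u: True}


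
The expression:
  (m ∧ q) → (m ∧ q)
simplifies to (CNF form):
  True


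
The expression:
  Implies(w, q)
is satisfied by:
  {q: True, w: False}
  {w: False, q: False}
  {w: True, q: True}


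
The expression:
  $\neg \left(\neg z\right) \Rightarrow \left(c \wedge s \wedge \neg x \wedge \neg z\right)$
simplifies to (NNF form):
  $\neg z$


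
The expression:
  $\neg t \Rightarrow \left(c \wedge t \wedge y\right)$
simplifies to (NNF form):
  $t$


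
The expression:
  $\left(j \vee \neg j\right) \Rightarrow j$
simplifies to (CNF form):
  $j$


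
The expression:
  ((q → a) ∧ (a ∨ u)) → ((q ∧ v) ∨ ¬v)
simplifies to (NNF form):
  q ∨ (¬a ∧ ¬u) ∨ ¬v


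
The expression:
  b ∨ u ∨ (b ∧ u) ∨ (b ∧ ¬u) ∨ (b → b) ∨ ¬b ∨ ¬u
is always true.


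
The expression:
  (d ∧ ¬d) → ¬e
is always true.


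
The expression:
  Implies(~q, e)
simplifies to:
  e | q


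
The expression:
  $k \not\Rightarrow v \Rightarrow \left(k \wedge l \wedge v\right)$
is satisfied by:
  {v: True, k: False}
  {k: False, v: False}
  {k: True, v: True}


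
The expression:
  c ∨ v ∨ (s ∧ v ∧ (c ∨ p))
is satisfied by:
  {c: True, v: True}
  {c: True, v: False}
  {v: True, c: False}


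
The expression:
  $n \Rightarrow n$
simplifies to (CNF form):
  $\text{True}$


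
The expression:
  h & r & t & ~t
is never true.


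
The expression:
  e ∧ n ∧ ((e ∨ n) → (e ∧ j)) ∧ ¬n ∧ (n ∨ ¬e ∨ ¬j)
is never true.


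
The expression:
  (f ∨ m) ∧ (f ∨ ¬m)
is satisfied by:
  {f: True}


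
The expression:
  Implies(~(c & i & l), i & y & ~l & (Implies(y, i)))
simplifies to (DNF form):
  (c & i & l) | (c & i & y) | (i & l & ~l) | (i & y & ~l)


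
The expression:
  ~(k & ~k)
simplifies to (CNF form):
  True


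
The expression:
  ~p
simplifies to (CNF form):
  ~p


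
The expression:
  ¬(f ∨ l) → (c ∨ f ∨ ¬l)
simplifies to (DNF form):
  True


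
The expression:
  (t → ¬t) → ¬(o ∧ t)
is always true.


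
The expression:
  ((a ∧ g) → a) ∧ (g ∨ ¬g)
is always true.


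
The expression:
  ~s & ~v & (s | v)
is never true.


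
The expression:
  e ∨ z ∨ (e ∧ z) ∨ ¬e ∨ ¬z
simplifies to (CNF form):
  True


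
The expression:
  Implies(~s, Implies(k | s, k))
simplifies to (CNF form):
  True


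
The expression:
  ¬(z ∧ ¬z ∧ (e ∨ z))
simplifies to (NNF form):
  True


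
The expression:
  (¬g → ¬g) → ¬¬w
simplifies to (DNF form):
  w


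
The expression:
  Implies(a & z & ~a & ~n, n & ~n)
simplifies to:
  True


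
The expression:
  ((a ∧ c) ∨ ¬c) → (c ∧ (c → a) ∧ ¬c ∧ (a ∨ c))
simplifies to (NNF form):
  c ∧ ¬a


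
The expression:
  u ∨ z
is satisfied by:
  {z: True, u: True}
  {z: True, u: False}
  {u: True, z: False}


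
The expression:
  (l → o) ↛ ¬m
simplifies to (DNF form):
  (m ∧ o) ∨ (m ∧ ¬l)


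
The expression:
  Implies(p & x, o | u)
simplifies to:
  o | u | ~p | ~x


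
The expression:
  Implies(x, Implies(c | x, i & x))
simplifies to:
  i | ~x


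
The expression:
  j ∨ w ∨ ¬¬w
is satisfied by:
  {w: True, j: True}
  {w: True, j: False}
  {j: True, w: False}


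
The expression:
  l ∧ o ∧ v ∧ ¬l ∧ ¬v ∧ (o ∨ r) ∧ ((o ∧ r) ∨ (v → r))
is never true.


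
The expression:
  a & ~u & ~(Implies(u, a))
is never true.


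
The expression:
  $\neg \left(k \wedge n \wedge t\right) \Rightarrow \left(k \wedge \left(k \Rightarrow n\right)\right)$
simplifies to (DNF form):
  $k \wedge n$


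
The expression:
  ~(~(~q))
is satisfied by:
  {q: False}


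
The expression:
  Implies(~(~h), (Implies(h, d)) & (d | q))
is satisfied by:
  {d: True, h: False}
  {h: False, d: False}
  {h: True, d: True}


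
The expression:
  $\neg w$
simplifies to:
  $\neg w$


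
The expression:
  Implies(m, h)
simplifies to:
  h | ~m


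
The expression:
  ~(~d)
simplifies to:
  d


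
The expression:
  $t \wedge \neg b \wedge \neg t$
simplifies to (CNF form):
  $\text{False}$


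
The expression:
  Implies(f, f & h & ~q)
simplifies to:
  ~f | (h & ~q)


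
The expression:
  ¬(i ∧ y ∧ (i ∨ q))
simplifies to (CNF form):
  ¬i ∨ ¬y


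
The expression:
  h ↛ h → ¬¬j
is always true.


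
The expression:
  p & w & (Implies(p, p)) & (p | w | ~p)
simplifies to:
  p & w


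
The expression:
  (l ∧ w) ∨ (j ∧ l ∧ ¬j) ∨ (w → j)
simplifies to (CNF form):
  j ∨ l ∨ ¬w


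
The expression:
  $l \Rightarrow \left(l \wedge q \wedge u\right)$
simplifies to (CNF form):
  $\left(q \vee \neg l\right) \wedge \left(u \vee \neg l\right)$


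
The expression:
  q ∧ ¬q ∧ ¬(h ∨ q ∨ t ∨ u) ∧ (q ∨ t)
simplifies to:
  False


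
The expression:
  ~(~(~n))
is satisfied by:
  {n: False}


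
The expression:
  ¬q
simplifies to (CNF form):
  ¬q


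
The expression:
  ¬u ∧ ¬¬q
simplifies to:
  q ∧ ¬u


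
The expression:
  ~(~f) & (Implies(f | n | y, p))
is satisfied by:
  {p: True, f: True}


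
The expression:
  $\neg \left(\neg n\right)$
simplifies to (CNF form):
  $n$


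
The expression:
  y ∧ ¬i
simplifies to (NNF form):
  y ∧ ¬i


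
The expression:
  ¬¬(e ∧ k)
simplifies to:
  e ∧ k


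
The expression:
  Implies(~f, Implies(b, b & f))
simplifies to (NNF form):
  f | ~b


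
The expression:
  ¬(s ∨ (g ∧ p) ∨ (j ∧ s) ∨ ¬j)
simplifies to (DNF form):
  (j ∧ ¬g ∧ ¬s) ∨ (j ∧ ¬p ∧ ¬s)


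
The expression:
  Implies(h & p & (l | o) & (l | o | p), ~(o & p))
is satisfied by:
  {p: False, o: False, h: False}
  {h: True, p: False, o: False}
  {o: True, p: False, h: False}
  {h: True, o: True, p: False}
  {p: True, h: False, o: False}
  {h: True, p: True, o: False}
  {o: True, p: True, h: False}


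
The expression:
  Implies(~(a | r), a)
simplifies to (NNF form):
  a | r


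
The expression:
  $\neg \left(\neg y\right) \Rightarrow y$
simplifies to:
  $\text{True}$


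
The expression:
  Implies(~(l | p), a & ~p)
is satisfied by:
  {a: True, l: True, p: True}
  {a: True, l: True, p: False}
  {a: True, p: True, l: False}
  {a: True, p: False, l: False}
  {l: True, p: True, a: False}
  {l: True, p: False, a: False}
  {p: True, l: False, a: False}


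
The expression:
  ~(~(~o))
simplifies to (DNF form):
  ~o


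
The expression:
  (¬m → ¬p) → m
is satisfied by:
  {m: True, p: True}
  {m: True, p: False}
  {p: True, m: False}


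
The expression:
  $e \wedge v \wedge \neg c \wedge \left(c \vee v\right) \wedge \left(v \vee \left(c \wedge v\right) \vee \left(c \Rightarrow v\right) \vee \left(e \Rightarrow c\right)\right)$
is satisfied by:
  {e: True, v: True, c: False}


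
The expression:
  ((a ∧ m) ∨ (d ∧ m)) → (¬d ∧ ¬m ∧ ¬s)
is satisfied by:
  {a: False, m: False, d: False}
  {d: True, a: False, m: False}
  {a: True, d: False, m: False}
  {d: True, a: True, m: False}
  {m: True, d: False, a: False}


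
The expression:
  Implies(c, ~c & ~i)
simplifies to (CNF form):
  ~c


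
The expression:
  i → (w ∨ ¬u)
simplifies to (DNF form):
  w ∨ ¬i ∨ ¬u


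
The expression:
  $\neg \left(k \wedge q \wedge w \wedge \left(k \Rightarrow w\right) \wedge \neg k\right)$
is always true.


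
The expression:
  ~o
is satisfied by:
  {o: False}


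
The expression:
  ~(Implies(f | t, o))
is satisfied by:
  {t: True, f: True, o: False}
  {t: True, f: False, o: False}
  {f: True, t: False, o: False}


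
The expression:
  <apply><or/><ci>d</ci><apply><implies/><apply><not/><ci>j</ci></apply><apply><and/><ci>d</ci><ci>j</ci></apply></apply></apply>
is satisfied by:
  {d: True, j: True}
  {d: True, j: False}
  {j: True, d: False}


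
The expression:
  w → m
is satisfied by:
  {m: True, w: False}
  {w: False, m: False}
  {w: True, m: True}


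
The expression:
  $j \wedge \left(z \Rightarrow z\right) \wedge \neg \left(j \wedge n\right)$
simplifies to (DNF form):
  $j \wedge \neg n$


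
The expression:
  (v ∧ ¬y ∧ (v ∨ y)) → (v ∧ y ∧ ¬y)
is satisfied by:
  {y: True, v: False}
  {v: False, y: False}
  {v: True, y: True}


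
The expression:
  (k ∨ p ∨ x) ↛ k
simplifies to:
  ¬k ∧ (p ∨ x)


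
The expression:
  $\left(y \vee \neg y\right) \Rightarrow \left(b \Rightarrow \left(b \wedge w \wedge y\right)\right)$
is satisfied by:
  {w: True, y: True, b: False}
  {w: True, y: False, b: False}
  {y: True, w: False, b: False}
  {w: False, y: False, b: False}
  {b: True, w: True, y: True}


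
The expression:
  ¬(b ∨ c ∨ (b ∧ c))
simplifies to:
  ¬b ∧ ¬c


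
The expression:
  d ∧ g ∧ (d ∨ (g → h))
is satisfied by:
  {d: True, g: True}


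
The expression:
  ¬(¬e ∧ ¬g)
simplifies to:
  e ∨ g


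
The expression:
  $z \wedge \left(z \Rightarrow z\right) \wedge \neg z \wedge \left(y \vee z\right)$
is never true.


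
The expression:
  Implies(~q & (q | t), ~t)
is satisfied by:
  {q: True, t: False}
  {t: False, q: False}
  {t: True, q: True}


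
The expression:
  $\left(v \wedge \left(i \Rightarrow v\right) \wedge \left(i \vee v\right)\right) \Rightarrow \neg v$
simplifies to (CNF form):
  $\neg v$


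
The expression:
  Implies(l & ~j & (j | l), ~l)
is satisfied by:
  {j: True, l: False}
  {l: False, j: False}
  {l: True, j: True}


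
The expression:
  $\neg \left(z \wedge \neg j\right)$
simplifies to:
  $j \vee \neg z$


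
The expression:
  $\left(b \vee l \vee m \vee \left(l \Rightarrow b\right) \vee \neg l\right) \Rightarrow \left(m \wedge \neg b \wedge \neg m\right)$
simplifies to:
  $\text{False}$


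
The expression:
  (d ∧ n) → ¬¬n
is always true.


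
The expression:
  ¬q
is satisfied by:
  {q: False}


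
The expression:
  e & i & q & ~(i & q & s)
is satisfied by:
  {i: True, e: True, q: True, s: False}


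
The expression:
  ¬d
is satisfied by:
  {d: False}


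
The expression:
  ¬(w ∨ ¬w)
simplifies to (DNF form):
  False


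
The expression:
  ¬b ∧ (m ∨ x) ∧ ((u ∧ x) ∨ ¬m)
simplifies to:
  x ∧ ¬b ∧ (u ∨ ¬m)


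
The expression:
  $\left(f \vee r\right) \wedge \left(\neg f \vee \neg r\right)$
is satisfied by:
  {r: True, f: False}
  {f: True, r: False}


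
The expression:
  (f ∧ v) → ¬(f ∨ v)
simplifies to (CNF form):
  ¬f ∨ ¬v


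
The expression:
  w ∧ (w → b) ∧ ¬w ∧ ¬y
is never true.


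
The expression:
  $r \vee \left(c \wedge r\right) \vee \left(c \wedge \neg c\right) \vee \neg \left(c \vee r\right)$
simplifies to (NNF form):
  $r \vee \neg c$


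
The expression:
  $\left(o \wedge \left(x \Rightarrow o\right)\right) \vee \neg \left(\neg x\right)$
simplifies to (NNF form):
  $o \vee x$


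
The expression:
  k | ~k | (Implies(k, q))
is always true.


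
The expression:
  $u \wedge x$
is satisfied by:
  {u: True, x: True}


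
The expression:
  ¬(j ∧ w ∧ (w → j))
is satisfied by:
  {w: False, j: False}
  {j: True, w: False}
  {w: True, j: False}


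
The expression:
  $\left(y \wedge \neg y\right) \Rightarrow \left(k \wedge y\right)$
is always true.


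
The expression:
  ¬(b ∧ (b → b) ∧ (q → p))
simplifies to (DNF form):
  (q ∧ ¬p) ∨ ¬b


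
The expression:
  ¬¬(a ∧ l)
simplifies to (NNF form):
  a ∧ l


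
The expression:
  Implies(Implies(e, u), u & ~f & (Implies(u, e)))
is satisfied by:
  {e: True, u: False, f: False}
  {f: True, e: True, u: False}
  {u: True, e: True, f: False}


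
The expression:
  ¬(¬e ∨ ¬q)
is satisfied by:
  {e: True, q: True}


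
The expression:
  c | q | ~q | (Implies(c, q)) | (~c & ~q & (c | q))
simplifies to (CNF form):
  True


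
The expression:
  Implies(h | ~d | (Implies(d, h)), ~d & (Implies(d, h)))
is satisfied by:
  {h: False, d: False}
  {d: True, h: False}
  {h: True, d: False}


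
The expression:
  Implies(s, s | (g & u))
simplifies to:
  True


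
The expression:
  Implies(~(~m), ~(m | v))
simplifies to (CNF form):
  ~m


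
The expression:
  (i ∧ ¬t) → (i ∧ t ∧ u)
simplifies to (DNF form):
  t ∨ ¬i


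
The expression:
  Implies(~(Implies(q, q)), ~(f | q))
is always true.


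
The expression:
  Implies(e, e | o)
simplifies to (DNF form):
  True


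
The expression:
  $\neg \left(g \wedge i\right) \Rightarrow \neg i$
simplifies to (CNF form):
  $g \vee \neg i$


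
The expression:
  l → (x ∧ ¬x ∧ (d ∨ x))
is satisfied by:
  {l: False}


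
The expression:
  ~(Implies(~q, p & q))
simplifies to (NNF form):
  ~q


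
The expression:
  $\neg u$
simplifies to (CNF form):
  $\neg u$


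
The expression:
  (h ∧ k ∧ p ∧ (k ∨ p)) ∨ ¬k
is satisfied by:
  {h: True, p: True, k: False}
  {h: True, p: False, k: False}
  {p: True, h: False, k: False}
  {h: False, p: False, k: False}
  {h: True, k: True, p: True}


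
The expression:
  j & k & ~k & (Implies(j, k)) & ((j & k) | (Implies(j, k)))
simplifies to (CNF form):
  False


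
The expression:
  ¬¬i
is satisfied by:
  {i: True}


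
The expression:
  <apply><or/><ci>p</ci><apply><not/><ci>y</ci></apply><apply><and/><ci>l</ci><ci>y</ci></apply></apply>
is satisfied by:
  {l: True, p: True, y: False}
  {l: True, p: False, y: False}
  {p: True, l: False, y: False}
  {l: False, p: False, y: False}
  {y: True, l: True, p: True}
  {y: True, l: True, p: False}
  {y: True, p: True, l: False}


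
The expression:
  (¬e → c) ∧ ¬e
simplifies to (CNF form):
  c ∧ ¬e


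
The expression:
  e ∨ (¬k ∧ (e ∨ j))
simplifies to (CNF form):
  (e ∨ j) ∧ (e ∨ ¬k)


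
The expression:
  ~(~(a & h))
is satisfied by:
  {a: True, h: True}


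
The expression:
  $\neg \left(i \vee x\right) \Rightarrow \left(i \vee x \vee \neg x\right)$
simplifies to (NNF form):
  $\text{True}$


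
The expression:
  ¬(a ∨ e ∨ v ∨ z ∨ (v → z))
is never true.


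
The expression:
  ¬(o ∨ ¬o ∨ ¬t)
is never true.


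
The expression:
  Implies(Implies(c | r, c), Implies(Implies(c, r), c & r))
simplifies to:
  c | r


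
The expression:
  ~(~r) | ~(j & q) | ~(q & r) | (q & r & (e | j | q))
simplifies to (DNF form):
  True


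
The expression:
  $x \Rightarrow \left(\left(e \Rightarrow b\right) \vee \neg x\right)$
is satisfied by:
  {b: True, e: False, x: False}
  {e: False, x: False, b: False}
  {b: True, x: True, e: False}
  {x: True, e: False, b: False}
  {b: True, e: True, x: False}
  {e: True, b: False, x: False}
  {b: True, x: True, e: True}


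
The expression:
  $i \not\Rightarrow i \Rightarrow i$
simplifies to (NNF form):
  $\text{True}$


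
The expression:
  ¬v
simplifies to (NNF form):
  ¬v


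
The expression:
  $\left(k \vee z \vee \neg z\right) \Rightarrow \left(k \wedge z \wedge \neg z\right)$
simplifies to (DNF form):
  $\text{False}$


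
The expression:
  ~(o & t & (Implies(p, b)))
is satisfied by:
  {p: True, o: False, t: False, b: False}
  {p: False, o: False, t: False, b: False}
  {b: True, p: True, o: False, t: False}
  {b: True, p: False, o: False, t: False}
  {t: True, p: True, o: False, b: False}
  {t: True, p: False, o: False, b: False}
  {b: True, t: True, p: True, o: False}
  {b: True, t: True, p: False, o: False}
  {o: True, p: True, b: False, t: False}
  {o: True, p: False, b: False, t: False}
  {b: True, o: True, p: True, t: False}
  {b: True, o: True, p: False, t: False}
  {t: True, o: True, p: True, b: False}


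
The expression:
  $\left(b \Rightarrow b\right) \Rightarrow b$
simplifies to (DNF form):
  $b$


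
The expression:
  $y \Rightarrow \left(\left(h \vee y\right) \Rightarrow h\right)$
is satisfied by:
  {h: True, y: False}
  {y: False, h: False}
  {y: True, h: True}


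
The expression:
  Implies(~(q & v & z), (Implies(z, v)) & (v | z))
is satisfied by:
  {v: True}


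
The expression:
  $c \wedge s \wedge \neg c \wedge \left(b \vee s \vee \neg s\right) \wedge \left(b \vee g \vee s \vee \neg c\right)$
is never true.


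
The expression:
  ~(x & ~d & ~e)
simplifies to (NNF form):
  d | e | ~x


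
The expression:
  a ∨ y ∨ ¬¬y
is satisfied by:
  {a: True, y: True}
  {a: True, y: False}
  {y: True, a: False}


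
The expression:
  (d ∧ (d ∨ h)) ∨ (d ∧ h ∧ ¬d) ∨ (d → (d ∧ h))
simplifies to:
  True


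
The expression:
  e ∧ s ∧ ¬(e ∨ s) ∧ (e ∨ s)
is never true.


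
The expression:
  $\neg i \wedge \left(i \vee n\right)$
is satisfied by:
  {n: True, i: False}


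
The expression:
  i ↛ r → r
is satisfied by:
  {r: True, i: False}
  {i: False, r: False}
  {i: True, r: True}


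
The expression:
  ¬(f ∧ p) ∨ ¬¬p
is always true.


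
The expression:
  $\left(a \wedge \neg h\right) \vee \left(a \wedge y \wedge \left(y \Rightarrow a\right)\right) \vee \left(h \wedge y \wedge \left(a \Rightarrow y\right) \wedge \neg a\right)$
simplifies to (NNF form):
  $\left(a \wedge \neg h\right) \vee \left(h \wedge y\right)$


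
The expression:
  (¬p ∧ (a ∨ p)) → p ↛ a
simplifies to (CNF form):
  p ∨ ¬a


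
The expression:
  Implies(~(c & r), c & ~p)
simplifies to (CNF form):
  c & (r | ~p)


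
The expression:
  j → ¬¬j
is always true.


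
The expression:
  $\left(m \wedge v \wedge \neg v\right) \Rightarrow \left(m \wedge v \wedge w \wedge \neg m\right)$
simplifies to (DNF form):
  $\text{True}$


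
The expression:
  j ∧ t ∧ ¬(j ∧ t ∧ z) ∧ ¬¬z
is never true.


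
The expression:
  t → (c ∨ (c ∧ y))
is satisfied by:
  {c: True, t: False}
  {t: False, c: False}
  {t: True, c: True}


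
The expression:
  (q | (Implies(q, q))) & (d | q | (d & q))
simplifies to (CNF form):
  d | q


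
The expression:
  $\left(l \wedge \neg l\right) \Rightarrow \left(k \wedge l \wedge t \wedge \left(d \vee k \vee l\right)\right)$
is always true.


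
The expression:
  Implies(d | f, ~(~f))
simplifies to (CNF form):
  f | ~d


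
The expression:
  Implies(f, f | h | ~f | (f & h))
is always true.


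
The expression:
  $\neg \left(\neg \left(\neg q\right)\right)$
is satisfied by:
  {q: False}


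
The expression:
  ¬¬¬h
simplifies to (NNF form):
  ¬h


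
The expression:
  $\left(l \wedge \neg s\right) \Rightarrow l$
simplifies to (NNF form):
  $\text{True}$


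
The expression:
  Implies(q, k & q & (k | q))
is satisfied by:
  {k: True, q: False}
  {q: False, k: False}
  {q: True, k: True}


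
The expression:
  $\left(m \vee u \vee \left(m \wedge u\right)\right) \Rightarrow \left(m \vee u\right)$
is always true.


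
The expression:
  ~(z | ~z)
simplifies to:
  False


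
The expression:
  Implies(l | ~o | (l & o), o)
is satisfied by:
  {o: True}


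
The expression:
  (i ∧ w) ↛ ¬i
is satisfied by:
  {i: True, w: True}


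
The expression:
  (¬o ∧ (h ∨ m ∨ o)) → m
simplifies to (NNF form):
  m ∨ o ∨ ¬h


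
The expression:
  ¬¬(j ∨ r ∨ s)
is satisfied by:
  {r: True, s: True, j: True}
  {r: True, s: True, j: False}
  {r: True, j: True, s: False}
  {r: True, j: False, s: False}
  {s: True, j: True, r: False}
  {s: True, j: False, r: False}
  {j: True, s: False, r: False}


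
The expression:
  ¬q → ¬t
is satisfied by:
  {q: True, t: False}
  {t: False, q: False}
  {t: True, q: True}


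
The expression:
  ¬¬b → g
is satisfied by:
  {g: True, b: False}
  {b: False, g: False}
  {b: True, g: True}


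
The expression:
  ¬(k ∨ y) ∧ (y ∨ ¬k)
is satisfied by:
  {y: False, k: False}


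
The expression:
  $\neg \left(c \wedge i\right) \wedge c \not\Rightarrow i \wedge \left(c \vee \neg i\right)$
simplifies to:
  $c \wedge \neg i$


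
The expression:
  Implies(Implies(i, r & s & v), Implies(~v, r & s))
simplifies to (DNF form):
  i | v | (r & s)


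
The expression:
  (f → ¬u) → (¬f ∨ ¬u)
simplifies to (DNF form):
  True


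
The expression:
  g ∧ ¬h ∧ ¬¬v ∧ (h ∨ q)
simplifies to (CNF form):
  g ∧ q ∧ v ∧ ¬h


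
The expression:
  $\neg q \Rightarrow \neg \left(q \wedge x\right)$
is always true.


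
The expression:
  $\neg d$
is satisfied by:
  {d: False}


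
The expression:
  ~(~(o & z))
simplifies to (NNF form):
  o & z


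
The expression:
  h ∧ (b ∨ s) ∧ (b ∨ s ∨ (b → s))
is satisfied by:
  {h: True, b: True, s: True}
  {h: True, b: True, s: False}
  {h: True, s: True, b: False}


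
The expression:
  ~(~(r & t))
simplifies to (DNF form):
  r & t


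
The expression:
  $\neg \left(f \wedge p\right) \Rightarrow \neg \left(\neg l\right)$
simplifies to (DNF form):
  $l \vee \left(f \wedge p\right)$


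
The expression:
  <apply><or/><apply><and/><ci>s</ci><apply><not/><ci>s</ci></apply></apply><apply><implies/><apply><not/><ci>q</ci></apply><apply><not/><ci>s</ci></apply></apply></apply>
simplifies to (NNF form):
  <apply><or/><ci>q</ci><apply><not/><ci>s</ci></apply></apply>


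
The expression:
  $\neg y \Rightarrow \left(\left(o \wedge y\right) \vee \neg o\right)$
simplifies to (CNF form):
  $y \vee \neg o$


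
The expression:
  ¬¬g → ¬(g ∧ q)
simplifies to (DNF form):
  ¬g ∨ ¬q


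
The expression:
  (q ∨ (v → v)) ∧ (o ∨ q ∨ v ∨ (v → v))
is always true.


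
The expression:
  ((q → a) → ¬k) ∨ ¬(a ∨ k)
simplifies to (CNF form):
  (q ∨ ¬k) ∧ (¬a ∨ ¬k)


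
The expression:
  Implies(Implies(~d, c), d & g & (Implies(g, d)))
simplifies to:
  (d & g) | (~c & ~d)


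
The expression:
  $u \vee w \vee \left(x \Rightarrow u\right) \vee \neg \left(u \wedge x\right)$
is always true.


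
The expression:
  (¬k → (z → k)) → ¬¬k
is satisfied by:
  {k: True, z: True}
  {k: True, z: False}
  {z: True, k: False}


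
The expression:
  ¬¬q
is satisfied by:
  {q: True}


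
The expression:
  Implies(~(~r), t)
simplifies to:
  t | ~r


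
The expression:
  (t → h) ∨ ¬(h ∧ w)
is always true.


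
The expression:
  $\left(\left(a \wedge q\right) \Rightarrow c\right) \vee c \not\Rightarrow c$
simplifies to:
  $c \vee \neg a \vee \neg q$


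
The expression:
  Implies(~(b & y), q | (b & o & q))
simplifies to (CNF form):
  (b | q) & (q | y)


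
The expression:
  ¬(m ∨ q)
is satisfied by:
  {q: False, m: False}


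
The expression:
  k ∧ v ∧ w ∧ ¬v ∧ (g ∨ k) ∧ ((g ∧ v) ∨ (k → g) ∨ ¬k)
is never true.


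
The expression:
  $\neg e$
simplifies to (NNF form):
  $\neg e$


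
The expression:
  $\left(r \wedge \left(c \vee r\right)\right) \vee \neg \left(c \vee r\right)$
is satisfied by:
  {r: True, c: False}
  {c: False, r: False}
  {c: True, r: True}


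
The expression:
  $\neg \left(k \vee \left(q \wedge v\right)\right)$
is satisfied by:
  {v: False, k: False, q: False}
  {q: True, v: False, k: False}
  {v: True, q: False, k: False}


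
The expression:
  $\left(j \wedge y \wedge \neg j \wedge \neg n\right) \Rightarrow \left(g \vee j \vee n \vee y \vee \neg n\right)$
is always true.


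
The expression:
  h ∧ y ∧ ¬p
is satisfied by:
  {h: True, y: True, p: False}


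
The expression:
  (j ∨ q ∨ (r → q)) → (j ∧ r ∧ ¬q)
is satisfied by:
  {r: True, q: False}


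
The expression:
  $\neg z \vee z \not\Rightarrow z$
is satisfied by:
  {z: False}


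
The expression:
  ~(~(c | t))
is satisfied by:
  {t: True, c: True}
  {t: True, c: False}
  {c: True, t: False}


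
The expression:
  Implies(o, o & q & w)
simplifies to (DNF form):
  ~o | (q & w)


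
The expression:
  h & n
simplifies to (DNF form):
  h & n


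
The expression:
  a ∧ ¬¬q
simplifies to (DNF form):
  a ∧ q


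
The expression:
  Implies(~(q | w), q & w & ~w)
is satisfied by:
  {q: True, w: True}
  {q: True, w: False}
  {w: True, q: False}


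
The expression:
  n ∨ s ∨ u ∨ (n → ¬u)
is always true.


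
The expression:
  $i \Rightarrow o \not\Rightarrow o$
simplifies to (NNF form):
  $\neg i$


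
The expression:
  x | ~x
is always true.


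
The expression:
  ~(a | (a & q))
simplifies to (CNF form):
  ~a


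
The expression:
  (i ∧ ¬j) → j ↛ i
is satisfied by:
  {j: True, i: False}
  {i: False, j: False}
  {i: True, j: True}


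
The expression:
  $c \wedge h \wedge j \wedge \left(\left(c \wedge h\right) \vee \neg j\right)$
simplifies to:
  $c \wedge h \wedge j$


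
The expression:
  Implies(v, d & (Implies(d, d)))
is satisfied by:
  {d: True, v: False}
  {v: False, d: False}
  {v: True, d: True}


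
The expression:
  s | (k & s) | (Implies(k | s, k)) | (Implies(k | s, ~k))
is always true.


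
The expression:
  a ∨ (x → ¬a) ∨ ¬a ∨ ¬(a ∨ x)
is always true.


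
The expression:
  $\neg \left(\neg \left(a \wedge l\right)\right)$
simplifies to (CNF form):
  $a \wedge l$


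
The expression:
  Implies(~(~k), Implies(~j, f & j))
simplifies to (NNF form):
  j | ~k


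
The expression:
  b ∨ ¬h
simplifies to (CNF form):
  b ∨ ¬h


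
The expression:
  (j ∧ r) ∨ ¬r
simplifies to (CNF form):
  j ∨ ¬r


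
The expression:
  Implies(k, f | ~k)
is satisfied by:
  {f: True, k: False}
  {k: False, f: False}
  {k: True, f: True}


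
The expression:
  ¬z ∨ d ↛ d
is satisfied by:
  {z: False}


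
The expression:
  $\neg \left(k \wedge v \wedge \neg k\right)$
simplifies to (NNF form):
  $\text{True}$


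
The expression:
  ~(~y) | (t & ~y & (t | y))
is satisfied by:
  {y: True, t: True}
  {y: True, t: False}
  {t: True, y: False}


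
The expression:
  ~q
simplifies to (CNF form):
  ~q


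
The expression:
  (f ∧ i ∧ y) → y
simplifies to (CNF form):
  True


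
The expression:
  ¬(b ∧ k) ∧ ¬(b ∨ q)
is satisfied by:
  {q: False, b: False}


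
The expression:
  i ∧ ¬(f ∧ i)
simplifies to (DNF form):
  i ∧ ¬f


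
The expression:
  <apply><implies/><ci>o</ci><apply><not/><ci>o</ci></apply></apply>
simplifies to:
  <apply><not/><ci>o</ci></apply>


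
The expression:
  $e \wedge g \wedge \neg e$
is never true.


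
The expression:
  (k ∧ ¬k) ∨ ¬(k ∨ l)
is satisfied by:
  {l: False, k: False}


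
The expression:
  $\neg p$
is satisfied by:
  {p: False}


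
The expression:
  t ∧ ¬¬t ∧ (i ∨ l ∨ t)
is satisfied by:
  {t: True}


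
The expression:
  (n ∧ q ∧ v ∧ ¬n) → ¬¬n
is always true.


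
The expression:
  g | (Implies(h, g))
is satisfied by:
  {g: True, h: False}
  {h: False, g: False}
  {h: True, g: True}


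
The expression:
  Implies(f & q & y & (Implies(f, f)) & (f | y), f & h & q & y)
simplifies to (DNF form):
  h | ~f | ~q | ~y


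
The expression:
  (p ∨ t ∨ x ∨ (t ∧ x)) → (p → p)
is always true.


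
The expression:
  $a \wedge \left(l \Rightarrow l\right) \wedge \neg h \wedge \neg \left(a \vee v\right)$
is never true.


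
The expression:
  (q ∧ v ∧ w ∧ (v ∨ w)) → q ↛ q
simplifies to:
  ¬q ∨ ¬v ∨ ¬w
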